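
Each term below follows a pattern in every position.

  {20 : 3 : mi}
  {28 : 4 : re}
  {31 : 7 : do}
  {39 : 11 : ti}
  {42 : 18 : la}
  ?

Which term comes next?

First part: alternating steps +8, +3, +8, +3, …, so 20, 28, 31, 39, 42 → 50.
Second part: each term is the sum of the two before it, so 3, 4, 7, 11, 18 → 29.
Note goes mi, re, do, ti, la → sol (runs backward through the solfège scale do→ti).
Combining the parts gives {50 : 29 : sol}.

{50 : 29 : sol}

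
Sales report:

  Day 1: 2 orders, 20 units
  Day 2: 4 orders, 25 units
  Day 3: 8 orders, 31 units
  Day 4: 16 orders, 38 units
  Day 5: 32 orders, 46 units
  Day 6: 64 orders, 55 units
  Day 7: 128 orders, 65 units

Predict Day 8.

Orders: 2, 4, 8, 16, 32, 64, 128 → 256 (×2 each step).
Units goes 20, 25, 31, 38, 46, 55, 65 → 76 (differences are 5, 6, 7, … (increasing by 1 each time)).
Putting it together: 256 orders, 76 units.

256 orders, 76 units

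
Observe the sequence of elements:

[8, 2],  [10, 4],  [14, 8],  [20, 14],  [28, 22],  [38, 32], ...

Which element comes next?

First slot — differences are 2, 4, 6, … (increasing by 2 each time): 8, 10, 14, 20, 28, 38 → 50.
Second slot: always 6 less than the first slot; 2, 4, 8, 14, 22, 32 → 44.
So the next element is [50, 44].

[50, 44]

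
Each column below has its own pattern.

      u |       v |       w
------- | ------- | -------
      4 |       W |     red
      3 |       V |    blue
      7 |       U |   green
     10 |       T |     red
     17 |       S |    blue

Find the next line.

Column u goes 4, 3, 7, 10, 17 → 27 (each term is the sum of the two before it).
Column v goes W, V, U, T, S → R (letters move back 1 place in the alphabet).
Column w: red, blue, green, red, blue → green (repeats red → blue → green).
Combining the parts gives 27  R  green.

27  R  green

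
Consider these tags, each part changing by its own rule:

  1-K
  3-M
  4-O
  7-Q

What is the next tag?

11-S

First component: each term is the sum of the two before it; 1, 3, 4, 7 → 11.
For the letter, letters move forward 2 places in the alphabet: K, M, O, Q → S.
Putting it together: 11-S.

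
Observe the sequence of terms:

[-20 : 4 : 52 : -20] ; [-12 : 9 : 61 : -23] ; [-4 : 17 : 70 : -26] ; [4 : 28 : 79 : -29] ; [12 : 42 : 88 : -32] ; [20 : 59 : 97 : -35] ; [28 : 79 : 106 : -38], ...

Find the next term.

[36 : 102 : 115 : -41]

First component: -20, -12, -4, 4, 12, 20, 28 → 36 (+8 each step).
Second component: differences are 5, 8, 11, … (increasing by 3 each time); 4, 9, 17, 28, 42, 59, 79 → 102.
Third component: +9 each step, so 52, 61, 70, 79, 88, 97, 106 → 115.
Fourth component: −3 each step, so -20, -23, -26, -29, -32, -35, -38 → -41.
Combining the parts gives [36 : 102 : 115 : -41].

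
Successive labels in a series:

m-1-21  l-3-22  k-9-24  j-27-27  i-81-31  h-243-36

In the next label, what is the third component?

Third component: differences are 1, 2, 3, … (increasing by 1 each time), so 21, 22, 24, 27, 31, 36 → 42.

42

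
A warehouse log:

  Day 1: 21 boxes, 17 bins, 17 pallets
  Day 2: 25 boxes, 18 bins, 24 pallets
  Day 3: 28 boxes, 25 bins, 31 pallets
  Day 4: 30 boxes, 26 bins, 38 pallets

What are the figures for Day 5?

Boxes — differences are 4, 3, 2, … (decreasing by 1 each time): 21, 25, 28, 30 → 31.
For the bins, alternating steps +1, +7, +1, +7, …: 17, 18, 25, 26 → 33.
Pallets — +7 each step: 17, 24, 31, 38 → 45.
Combining the parts gives 31 boxes, 33 bins, 45 pallets.

31 boxes, 33 bins, 45 pallets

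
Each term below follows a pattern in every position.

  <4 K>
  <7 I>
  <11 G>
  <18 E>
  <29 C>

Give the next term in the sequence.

<47 A>

First coordinate: each term is the sum of the two before it, so 4, 7, 11, 18, 29 → 47.
Letter goes K, I, G, E, C → A (letters move back 2 places in the alphabet).
Putting it together: <47 A>.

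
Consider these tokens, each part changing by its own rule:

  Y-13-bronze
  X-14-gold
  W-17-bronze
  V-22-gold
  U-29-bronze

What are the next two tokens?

Letter — letters move back 1 place in the alphabet: Y, X, W, V, U → T → S.
Second component: differences are 1, 3, 5, … (increasing by 2 each time); 13, 14, 17, 22, 29 → 38 → 49.
Rank goes bronze, gold, bronze, gold, bronze → gold → bronze (alternates bronze ↔ gold).
Putting the parts together: T-38-gold and then S-49-bronze.

T-38-gold, S-49-bronze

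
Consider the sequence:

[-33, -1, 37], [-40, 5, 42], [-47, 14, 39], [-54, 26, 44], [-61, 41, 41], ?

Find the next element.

[-68, 59, 46]

First entry — −7 each step: -33, -40, -47, -54, -61 → -68.
Second entry: -1, 5, 14, 26, 41 → 59 (differences are 6, 9, 12, … (increasing by 3 each time)).
Third entry: alternating steps +5, −3, +5, −3, …, so 37, 42, 39, 44, 41 → 46.
So the next element is [-68, 59, 46].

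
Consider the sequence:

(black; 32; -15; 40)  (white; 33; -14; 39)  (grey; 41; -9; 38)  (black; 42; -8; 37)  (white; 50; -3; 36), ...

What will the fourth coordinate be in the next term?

Fourth coordinate: −1 each step; 40, 39, 38, 37, 36 → 35.

35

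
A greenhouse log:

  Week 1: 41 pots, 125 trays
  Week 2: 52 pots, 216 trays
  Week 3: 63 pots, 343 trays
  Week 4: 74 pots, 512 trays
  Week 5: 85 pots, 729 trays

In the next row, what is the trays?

1000

Trays: 125, 216, 343, 512, 729 → 1000 (perfect cubes: 5³, 6³, 7³, …).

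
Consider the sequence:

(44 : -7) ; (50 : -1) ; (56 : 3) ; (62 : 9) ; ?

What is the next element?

First component: 44, 50, 56, 62 → 68 (+6 each step).
Second component: alternating steps +6, +4, +6, +4, …, so -7, -1, 3, 9 → 13.
Combining the parts gives (68 : 13).

(68 : 13)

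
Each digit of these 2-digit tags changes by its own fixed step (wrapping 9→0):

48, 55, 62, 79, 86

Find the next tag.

93

For the first digit, +1 each step, mod 10: 4, 5, 6, 7, 8 → 9.
Second digit goes 8, 5, 2, 9, 6 → 3 (−3 each step, mod 10).
Putting it together: 93.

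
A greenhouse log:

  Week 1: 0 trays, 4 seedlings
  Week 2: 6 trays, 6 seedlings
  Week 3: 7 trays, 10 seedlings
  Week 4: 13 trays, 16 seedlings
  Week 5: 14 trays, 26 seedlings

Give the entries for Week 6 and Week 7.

20 trays, 42 seedlings; 21 trays, 68 seedlings

Trays: alternating steps +6, +1, +6, +1, …; 0, 6, 7, 13, 14 → 20 → 21.
For the seedlings, each term is the sum of the two before it: 4, 6, 10, 16, 26 → 42 → 68.
Putting the parts together: 20 trays, 42 seedlings and then 21 trays, 68 seedlings.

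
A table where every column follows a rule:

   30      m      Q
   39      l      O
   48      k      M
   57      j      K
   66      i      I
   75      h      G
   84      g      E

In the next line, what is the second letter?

Second letter: letters move back 2 places in the alphabet; Q, O, M, K, I, G, E → C.

C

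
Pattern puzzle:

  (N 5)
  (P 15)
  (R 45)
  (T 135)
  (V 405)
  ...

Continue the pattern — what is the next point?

(X 1215)

Letter: N, P, R, T, V → X (letters move forward 2 places in the alphabet).
Second component: 5, 15, 45, 135, 405 → 1215 (×3 each step).
So the next point is (X 1215).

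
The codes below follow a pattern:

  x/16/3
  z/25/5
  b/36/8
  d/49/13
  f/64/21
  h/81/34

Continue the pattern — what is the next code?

j/100/55

Letter goes x, z, b, d, f, h → j (letters move forward 2 places in the alphabet, wrapping Z→A).
Second component: perfect squares: 4², 5², 6², …, so 16, 25, 36, 49, 64, 81 → 100.
Third component — each term is the sum of the two before it: 3, 5, 8, 13, 21, 34 → 55.
So the next code is j/100/55.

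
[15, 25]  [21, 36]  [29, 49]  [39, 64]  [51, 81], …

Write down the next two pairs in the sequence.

First value: 15, 21, 29, 39, 51 → 65 → 81 (differences are 6, 8, 10, … (increasing by 2 each time)).
Second value — perfect squares: 5², 6², 7², …: 25, 36, 49, 64, 81 → 100 → 121.
So the next two pairs are [65, 100] and [81, 121].

[65, 100], [81, 121]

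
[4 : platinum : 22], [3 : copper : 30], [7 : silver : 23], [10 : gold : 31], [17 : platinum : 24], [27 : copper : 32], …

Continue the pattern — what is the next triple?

First component: each term is the sum of the two before it, so 4, 3, 7, 10, 17, 27 → 44.
Metal: repeats platinum → copper → silver → gold, so platinum, copper, silver, gold, platinum, copper → silver.
Third component: 22, 30, 23, 31, 24, 32 → 25 (alternating steps +8, −7, +8, −7, …).
Combining the parts gives [44 : silver : 25].

[44 : silver : 25]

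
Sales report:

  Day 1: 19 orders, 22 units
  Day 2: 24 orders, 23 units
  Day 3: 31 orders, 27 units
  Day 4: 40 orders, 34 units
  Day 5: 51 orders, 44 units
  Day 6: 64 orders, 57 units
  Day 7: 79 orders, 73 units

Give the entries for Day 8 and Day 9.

96 orders, 92 units; 115 orders, 114 units

Orders goes 19, 24, 31, 40, 51, 64, 79 → 96 → 115 (differences are 5, 7, 9, … (increasing by 2 each time)).
For the units, differences are 1, 4, 7, … (increasing by 3 each time): 22, 23, 27, 34, 44, 57, 73 → 92 → 114.
So the next two rows are 96 orders, 92 units and 115 orders, 114 units.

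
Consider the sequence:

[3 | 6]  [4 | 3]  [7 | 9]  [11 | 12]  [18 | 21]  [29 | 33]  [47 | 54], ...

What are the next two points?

First coordinate goes 3, 4, 7, 11, 18, 29, 47 → 76 → 123 (each term is the sum of the two before it).
Second coordinate: each term is the sum of the two before it; 6, 3, 9, 12, 21, 33, 54 → 87 → 141.
Putting the parts together: [76 | 87] and then [123 | 141].

[76 | 87], [123 | 141]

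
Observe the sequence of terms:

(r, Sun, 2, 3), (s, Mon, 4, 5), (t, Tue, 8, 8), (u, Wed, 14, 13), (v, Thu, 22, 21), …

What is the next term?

Letter: letters move forward 1 place in the alphabet, so r, s, t, u, v → w.
Day: Sun, Mon, Tue, Wed, Thu → Fri (runs through the weekdays Mon→Sun).
Third value: differences are 2, 4, 6, … (increasing by 2 each time), so 2, 4, 8, 14, 22 → 32.
Fourth value goes 3, 5, 8, 13, 21 → 34 (each term is the sum of the two before it).
Combining the parts gives (w, Fri, 32, 34).

(w, Fri, 32, 34)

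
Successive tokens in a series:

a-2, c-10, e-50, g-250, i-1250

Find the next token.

k-6250

Letter: letters move forward 2 places in the alphabet, so a, c, e, g, i → k.
Second component goes 2, 10, 50, 250, 1250 → 6250 (×5 each step).
So the next token is k-6250.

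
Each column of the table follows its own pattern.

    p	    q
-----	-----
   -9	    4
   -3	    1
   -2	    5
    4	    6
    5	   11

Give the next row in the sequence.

Column p: alternating steps +6, +1, +6, +1, …, so -9, -3, -2, 4, 5 → 11.
Column q goes 4, 1, 5, 6, 11 → 17 (each term is the sum of the two before it).
Putting it together: 11  17.

11  17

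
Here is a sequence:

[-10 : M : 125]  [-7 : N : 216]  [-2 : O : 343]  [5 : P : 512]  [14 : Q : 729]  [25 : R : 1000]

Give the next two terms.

[38 : S : 1331], [53 : T : 1728]

First value: -10, -7, -2, 5, 14, 25 → 38 → 53 (differences are 3, 5, 7, … (increasing by 2 each time)).
Letter — letters move forward 1 place in the alphabet: M, N, O, P, Q, R → S → T.
Third value goes 125, 216, 343, 512, 729, 1000 → 1331 → 1728 (perfect cubes: 5³, 6³, 7³, …).
Putting the parts together: [38 : S : 1331] and then [53 : T : 1728].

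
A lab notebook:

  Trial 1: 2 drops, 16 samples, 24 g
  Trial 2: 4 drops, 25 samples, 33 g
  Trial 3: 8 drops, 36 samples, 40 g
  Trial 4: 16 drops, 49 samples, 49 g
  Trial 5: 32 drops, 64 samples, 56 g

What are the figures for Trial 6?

For the drops, ×2 each step: 2, 4, 8, 16, 32 → 64.
Samples — perfect squares: 4², 5², 6², …: 16, 25, 36, 49, 64 → 81.
G — alternating steps +9, +7, +9, +7, …: 24, 33, 40, 49, 56 → 65.
Putting it together: 64 drops, 81 samples, 65 g.

64 drops, 81 samples, 65 g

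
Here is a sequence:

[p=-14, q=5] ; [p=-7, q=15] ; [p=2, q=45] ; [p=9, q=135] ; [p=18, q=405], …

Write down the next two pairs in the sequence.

P: alternating steps +7, +9, +7, +9, …; -14, -7, 2, 9, 18 → 25 → 34.
Q — ×3 each step: 5, 15, 45, 135, 405 → 1215 → 3645.
Putting the parts together: [p=25, q=1215] and then [p=34, q=3645].

[p=25, q=1215], [p=34, q=3645]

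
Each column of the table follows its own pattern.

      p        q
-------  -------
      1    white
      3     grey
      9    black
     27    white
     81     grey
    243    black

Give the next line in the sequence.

729  white

Column p goes 1, 3, 9, 27, 81, 243 → 729 (×3 each step).
Column q: white, grey, black, white, grey, black → white (repeats white → grey → black).
Combining the parts gives 729  white.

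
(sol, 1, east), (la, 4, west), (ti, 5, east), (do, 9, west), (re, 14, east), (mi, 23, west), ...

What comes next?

Note: runs through the solfège scale do→ti, so sol, la, ti, do, re, mi → fa.
Second entry: each term is the sum of the two before it; 1, 4, 5, 9, 14, 23 → 37.
Direction: alternates east ↔ west; east, west, east, west, east, west → east.
Putting it together: (fa, 37, east).

(fa, 37, east)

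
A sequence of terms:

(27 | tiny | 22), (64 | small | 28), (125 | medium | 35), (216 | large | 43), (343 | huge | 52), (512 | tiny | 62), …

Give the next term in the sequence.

(729 | small | 73)

First part — perfect cubes: 3³, 4³, 5³, …: 27, 64, 125, 216, 343, 512 → 729.
Size goes tiny, small, medium, large, huge, tiny → small (repeats tiny → small → medium → large → huge).
Third part: 22, 28, 35, 43, 52, 62 → 73 (differences are 6, 7, 8, … (increasing by 1 each time)).
Putting it together: (729 | small | 73).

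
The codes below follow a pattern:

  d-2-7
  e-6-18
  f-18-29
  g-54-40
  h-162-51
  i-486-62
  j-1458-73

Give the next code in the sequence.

Letter goes d, e, f, g, h, i, j → k (letters move forward 1 place in the alphabet).
Second component — ×3 each step: 2, 6, 18, 54, 162, 486, 1458 → 4374.
For the third component, +11 each step: 7, 18, 29, 40, 51, 62, 73 → 84.
So the next code is k-4374-84.

k-4374-84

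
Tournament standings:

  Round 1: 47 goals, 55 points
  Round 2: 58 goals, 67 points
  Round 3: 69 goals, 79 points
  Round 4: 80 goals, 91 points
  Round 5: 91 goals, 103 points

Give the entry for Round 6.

102 goals, 115 points

Goals: +11 each step; 47, 58, 69, 80, 91 → 102.
Points: 55, 67, 79, 91, 103 → 115 (+12 each step).
So the next line is 102 goals, 115 points.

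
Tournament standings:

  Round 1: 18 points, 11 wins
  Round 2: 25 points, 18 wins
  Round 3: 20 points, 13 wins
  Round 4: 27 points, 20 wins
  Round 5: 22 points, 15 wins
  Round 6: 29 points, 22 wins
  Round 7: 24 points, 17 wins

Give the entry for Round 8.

31 points, 24 wins

Points — alternating steps +7, −5, +7, −5, …: 18, 25, 20, 27, 22, 29, 24 → 31.
Wins — always 7 less than the points: 11, 18, 13, 20, 15, 22, 17 → 24.
Combining the parts gives 31 points, 24 wins.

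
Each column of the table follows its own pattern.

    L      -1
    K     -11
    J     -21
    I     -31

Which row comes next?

For the letter, letters move back 1 place in the alphabet: L, K, J, I → H.
For the second component, −10 each step: -1, -11, -21, -31 → -41.
Combining the parts gives H  -41.

H  -41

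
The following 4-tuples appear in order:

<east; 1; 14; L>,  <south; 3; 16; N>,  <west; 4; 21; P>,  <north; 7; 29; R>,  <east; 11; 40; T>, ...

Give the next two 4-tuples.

<south; 18; 54; V>, <west; 29; 71; X>

Direction — repeats east → south → west → north: east, south, west, north, east → south → west.
For the second part, each term is the sum of the two before it: 1, 3, 4, 7, 11 → 18 → 29.
Third part: 14, 16, 21, 29, 40 → 54 → 71 (differences are 2, 5, 8, … (increasing by 3 each time)).
Letter: L, N, P, R, T → V → X (letters move forward 2 places in the alphabet).
So the next two 4-tuples are <south; 18; 54; V> and <west; 29; 71; X>.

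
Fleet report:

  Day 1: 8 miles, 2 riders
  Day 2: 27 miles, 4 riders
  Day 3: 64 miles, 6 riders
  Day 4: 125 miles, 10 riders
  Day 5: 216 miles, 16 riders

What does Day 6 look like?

343 miles, 26 riders

Miles: perfect cubes: 2³, 3³, 4³, …; 8, 27, 64, 125, 216 → 343.
For the riders, each term is the sum of the two before it: 2, 4, 6, 10, 16 → 26.
Combining the parts gives 343 miles, 26 riders.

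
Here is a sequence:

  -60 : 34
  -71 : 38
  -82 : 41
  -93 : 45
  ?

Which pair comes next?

First coordinate goes -60, -71, -82, -93 → -104 (−11 each step).
Second coordinate: 34, 38, 41, 45 → 48 (alternating steps +4, +3, +4, +3, …).
Putting it together: -104 : 48.

-104 : 48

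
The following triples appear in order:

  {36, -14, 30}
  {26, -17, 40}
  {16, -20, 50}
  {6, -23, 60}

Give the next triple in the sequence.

{-4, -26, 70}

First slot: −10 each step, so 36, 26, 16, 6 → -4.
Second slot: -14, -17, -20, -23 → -26 (−3 each step).
For the third slot, together with the first slot always sums to 66: 30, 40, 50, 60 → 70.
Combining the parts gives {-4, -26, 70}.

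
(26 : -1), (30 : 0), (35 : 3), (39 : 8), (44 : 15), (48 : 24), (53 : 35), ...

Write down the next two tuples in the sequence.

(57 : 48), (62 : 63)

First entry: alternating steps +4, +5, +4, +5, …, so 26, 30, 35, 39, 44, 48, 53 → 57 → 62.
Second entry: -1, 0, 3, 8, 15, 24, 35 → 48 → 63 (differences are 1, 3, 5, … (increasing by 2 each time)).
So the next two tuples are (57 : 48) and (62 : 63).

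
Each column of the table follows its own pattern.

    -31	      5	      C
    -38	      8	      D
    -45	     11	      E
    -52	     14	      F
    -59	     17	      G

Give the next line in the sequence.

-66  20  H

First component: -31, -38, -45, -52, -59 → -66 (−7 each step).
For the second component, +3 each step: 5, 8, 11, 14, 17 → 20.
For the letter, letters move forward 1 place in the alphabet: C, D, E, F, G → H.
Combining the parts gives -66  20  H.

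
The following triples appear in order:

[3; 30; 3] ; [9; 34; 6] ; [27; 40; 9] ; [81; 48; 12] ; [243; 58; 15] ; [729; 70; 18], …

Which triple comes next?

For the first entry, ×3 each step: 3, 9, 27, 81, 243, 729 → 2187.
For the second entry, differences are 4, 6, 8, … (increasing by 2 each time): 30, 34, 40, 48, 58, 70 → 84.
Third entry — +3 each step: 3, 6, 9, 12, 15, 18 → 21.
So the next triple is [2187; 84; 21].

[2187; 84; 21]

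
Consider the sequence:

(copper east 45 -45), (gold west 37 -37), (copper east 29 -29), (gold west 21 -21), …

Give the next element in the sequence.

Metal: alternates copper ↔ gold, so copper, gold, copper, gold → copper.
Direction: alternates east ↔ west, so east, west, east, west → east.
Third slot: −8 each step; 45, 37, 29, 21 → 13.
Fourth slot: -45, -37, -29, -21 → -13 (always the negative of the third slot).
So the next element is (copper east 13 -13).

(copper east 13 -13)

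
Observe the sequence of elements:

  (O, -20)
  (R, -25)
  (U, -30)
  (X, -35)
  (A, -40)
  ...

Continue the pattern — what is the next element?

Letter goes O, R, U, X, A → D (letters move forward 3 places in the alphabet, wrapping Z→A).
Second coordinate: −5 each step, so -20, -25, -30, -35, -40 → -45.
Combining the parts gives (D, -45).

(D, -45)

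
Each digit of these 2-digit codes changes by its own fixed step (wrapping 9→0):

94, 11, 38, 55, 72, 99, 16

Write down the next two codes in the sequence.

33, 50

First digit: +2 each step, mod 10, so 9, 1, 3, 5, 7, 9, 1 → 3 → 5.
For the second digit, −3 each step, mod 10: 4, 1, 8, 5, 2, 9, 6 → 3 → 0.
Putting the parts together: 33 and then 50.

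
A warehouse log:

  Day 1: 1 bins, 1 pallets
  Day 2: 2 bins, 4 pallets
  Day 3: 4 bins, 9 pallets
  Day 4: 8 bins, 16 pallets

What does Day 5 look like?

Bins: ×2 each step, so 1, 2, 4, 8 → 16.
Pallets: 1, 4, 9, 16 → 25 (perfect squares: 1², 2², 3², …).
Combining the parts gives 16 bins, 25 pallets.

16 bins, 25 pallets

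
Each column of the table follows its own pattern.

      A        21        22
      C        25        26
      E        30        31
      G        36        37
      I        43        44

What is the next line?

For the letter, letters move forward 2 places in the alphabet: A, C, E, G, I → K.
Second component: differences are 4, 5, 6, … (increasing by 1 each time), so 21, 25, 30, 36, 43 → 51.
For the third component, always 1 more than the second component: 22, 26, 31, 37, 44 → 52.
Combining the parts gives K  51  52.

K  51  52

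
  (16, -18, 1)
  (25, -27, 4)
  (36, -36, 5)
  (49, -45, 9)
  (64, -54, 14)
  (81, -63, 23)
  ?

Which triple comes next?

First value: perfect squares: 4², 5², 6², …; 16, 25, 36, 49, 64, 81 → 100.
Second value — −9 each step: -18, -27, -36, -45, -54, -63 → -72.
Third value: 1, 4, 5, 9, 14, 23 → 37 (each term is the sum of the two before it).
Putting it together: (100, -72, 37).

(100, -72, 37)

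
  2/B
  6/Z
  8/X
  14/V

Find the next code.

First component goes 2, 6, 8, 14 → 22 (each term is the sum of the two before it).
Letter goes B, Z, X, V → T (letters move back 2 places in the alphabet, wrapping A→Z).
Putting it together: 22/T.

22/T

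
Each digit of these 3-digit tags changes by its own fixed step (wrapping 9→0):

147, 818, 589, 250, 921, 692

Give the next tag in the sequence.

363

For the first digit, −3 each step, mod 10: 1, 8, 5, 2, 9, 6 → 3.
Second digit: −3 each step, mod 10; 4, 1, 8, 5, 2, 9 → 6.
Third digit goes 7, 8, 9, 0, 1, 2 → 3 (+1 each step, mod 10).
So the next tag is 363.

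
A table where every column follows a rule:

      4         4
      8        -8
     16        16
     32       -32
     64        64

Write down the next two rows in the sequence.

128  -128; 256  256

First component goes 4, 8, 16, 32, 64 → 128 → 256 (×2 each step).
For the second component, ×(-2) each step: 4, -8, 16, -32, 64 → -128 → 256.
Putting the parts together: 128  -128 and then 256  256.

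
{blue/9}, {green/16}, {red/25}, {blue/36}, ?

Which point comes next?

{green/49}

For the colour, repeats blue → green → red: blue, green, red, blue → green.
Second slot: perfect squares: 3², 4², 5², …, so 9, 16, 25, 36 → 49.
Putting it together: {green/49}.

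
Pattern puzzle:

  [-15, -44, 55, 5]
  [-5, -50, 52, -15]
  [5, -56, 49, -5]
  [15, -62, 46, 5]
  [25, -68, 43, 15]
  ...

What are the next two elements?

First value goes -15, -5, 5, 15, 25 → 35 → 45 (+10 each step).
Second value: −6 each step; -44, -50, -56, -62, -68 → -74 → -80.
For the third value, −3 each step: 55, 52, 49, 46, 43 → 40 → 37.
Fourth value: 5, -15, -5, 5, 15 → 25 → 35 (always the previous value of the first value).
Putting the parts together: [35, -74, 40, 25] and then [45, -80, 37, 35].

[35, -74, 40, 25], [45, -80, 37, 35]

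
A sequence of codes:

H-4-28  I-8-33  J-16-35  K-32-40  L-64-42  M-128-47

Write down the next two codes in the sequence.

Letter — letters move forward 1 place in the alphabet: H, I, J, K, L, M → N → O.
Second component goes 4, 8, 16, 32, 64, 128 → 256 → 512 (×2 each step).
Third component: 28, 33, 35, 40, 42, 47 → 49 → 54 (alternating steps +5, +2, +5, +2, …).
So the next two codes are N-256-49 and O-512-54.

N-256-49, O-512-54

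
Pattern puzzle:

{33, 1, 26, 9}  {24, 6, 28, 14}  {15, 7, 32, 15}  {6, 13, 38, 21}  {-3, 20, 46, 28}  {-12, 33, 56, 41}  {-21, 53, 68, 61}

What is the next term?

First component — −9 each step: 33, 24, 15, 6, -3, -12, -21 → -30.
Second component: 1, 6, 7, 13, 20, 33, 53 → 86 (each term is the sum of the two before it).
Third component goes 26, 28, 32, 38, 46, 56, 68 → 82 (differences are 2, 4, 6, … (increasing by 2 each time)).
Fourth component: always 8 more than the second component, so 9, 14, 15, 21, 28, 41, 61 → 94.
Putting it together: {-30, 86, 82, 94}.

{-30, 86, 82, 94}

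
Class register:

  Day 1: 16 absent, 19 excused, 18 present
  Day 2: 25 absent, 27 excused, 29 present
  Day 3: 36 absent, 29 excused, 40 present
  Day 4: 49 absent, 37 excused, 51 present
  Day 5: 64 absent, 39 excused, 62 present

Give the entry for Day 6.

81 absent, 47 excused, 73 present

Absent — perfect squares: 4², 5², 6², …: 16, 25, 36, 49, 64 → 81.
Excused: alternating steps +8, +2, +8, +2, …, so 19, 27, 29, 37, 39 → 47.
Present: 18, 29, 40, 51, 62 → 73 (+11 each step).
So the next line is 81 absent, 47 excused, 73 present.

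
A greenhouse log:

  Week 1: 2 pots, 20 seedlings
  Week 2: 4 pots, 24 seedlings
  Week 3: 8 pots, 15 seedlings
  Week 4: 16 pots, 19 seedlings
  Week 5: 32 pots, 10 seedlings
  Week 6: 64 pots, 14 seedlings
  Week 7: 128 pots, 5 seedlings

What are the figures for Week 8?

Pots: 2, 4, 8, 16, 32, 64, 128 → 256 (×2 each step).
For the seedlings, alternating steps +4, −9, +4, −9, …: 20, 24, 15, 19, 10, 14, 5 → 9.
Putting it together: 256 pots, 9 seedlings.

256 pots, 9 seedlings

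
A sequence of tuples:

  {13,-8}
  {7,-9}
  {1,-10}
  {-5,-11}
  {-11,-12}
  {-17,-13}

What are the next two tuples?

{-23,-14}, {-29,-15}

First value goes 13, 7, 1, -5, -11, -17 → -23 → -29 (−6 each step).
Second value: −1 each step; -8, -9, -10, -11, -12, -13 → -14 → -15.
So the next two tuples are {-23,-14} and {-29,-15}.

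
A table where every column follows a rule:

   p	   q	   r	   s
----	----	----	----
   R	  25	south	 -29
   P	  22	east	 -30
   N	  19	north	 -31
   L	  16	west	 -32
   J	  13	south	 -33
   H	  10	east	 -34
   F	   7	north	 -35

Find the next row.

D  4  west  -36

Column p — letters move back 2 places in the alphabet: R, P, N, L, J, H, F → D.
Column q: −3 each step; 25, 22, 19, 16, 13, 10, 7 → 4.
Column r goes south, east, north, west, south, east, north → west (repeats south → east → north → west).
Column s: -29, -30, -31, -32, -33, -34, -35 → -36 (−1 each step).
So the next row is D  4  west  -36.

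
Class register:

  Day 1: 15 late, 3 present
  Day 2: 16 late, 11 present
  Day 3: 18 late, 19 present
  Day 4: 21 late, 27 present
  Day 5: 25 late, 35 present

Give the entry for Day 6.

Late goes 15, 16, 18, 21, 25 → 30 (differences are 1, 2, 3, … (increasing by 1 each time)).
Present goes 3, 11, 19, 27, 35 → 43 (+8 each step).
Putting it together: 30 late, 43 present.

30 late, 43 present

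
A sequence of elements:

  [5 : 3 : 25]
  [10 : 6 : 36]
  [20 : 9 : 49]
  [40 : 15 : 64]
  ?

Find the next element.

[80 : 24 : 81]

First slot — ×2 each step: 5, 10, 20, 40 → 80.
Second slot: 3, 6, 9, 15 → 24 (each term is the sum of the two before it).
For the third slot, perfect squares: 5², 6², 7², …: 25, 36, 49, 64 → 81.
Putting it together: [80 : 24 : 81].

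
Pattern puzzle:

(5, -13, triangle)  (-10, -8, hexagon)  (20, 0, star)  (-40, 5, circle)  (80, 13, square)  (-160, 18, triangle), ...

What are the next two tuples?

(320, 26, hexagon), (-640, 31, star)

First entry: 5, -10, 20, -40, 80, -160 → 320 → -640 (×(-2) each step).
Second entry — alternating steps +5, +8, +5, +8, …: -13, -8, 0, 5, 13, 18 → 26 → 31.
Shape — repeats triangle → hexagon → star → circle → square: triangle, hexagon, star, circle, square, triangle → hexagon → star.
So the next two tuples are (320, 26, hexagon) and (-640, 31, star).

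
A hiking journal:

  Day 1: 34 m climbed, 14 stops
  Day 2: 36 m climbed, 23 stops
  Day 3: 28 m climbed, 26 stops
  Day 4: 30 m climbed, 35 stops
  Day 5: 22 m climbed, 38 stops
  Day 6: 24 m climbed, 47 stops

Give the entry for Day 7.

M climbed: alternating steps +2, −8, +2, −8, …; 34, 36, 28, 30, 22, 24 → 16.
Stops goes 14, 23, 26, 35, 38, 47 → 50 (alternating steps +9, +3, +9, +3, …).
Putting it together: 16 m climbed, 50 stops.

16 m climbed, 50 stops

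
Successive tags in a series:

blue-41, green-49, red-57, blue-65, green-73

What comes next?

Colour: blue, green, red, blue, green → red (repeats blue → green → red).
Second component goes 41, 49, 57, 65, 73 → 81 (+8 each step).
Putting it together: red-81.

red-81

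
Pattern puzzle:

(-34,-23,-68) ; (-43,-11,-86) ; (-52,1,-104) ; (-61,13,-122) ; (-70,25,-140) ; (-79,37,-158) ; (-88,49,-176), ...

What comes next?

(-97,61,-194)

First coordinate: -34, -43, -52, -61, -70, -79, -88 → -97 (−9 each step).
For the second coordinate, +12 each step: -23, -11, 1, 13, 25, 37, 49 → 61.
Third coordinate: -68, -86, -104, -122, -140, -158, -176 → -194 (always 2 × the first coordinate).
So the next element is (-97,61,-194).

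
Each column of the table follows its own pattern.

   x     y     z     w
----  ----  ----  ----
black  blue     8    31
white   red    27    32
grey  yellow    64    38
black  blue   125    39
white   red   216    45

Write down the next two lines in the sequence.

Column x: repeats black → white → grey; black, white, grey, black, white → grey → black.
Column y: repeats blue → red → yellow, so blue, red, yellow, blue, red → yellow → blue.
Column z: perfect cubes: 2³, 3³, 4³, …; 8, 27, 64, 125, 216 → 343 → 512.
Column w: alternating steps +1, +6, +1, +6, …, so 31, 32, 38, 39, 45 → 46 → 52.
Putting the parts together: grey  yellow  343  46 and then black  blue  512  52.

grey  yellow  343  46; black  blue  512  52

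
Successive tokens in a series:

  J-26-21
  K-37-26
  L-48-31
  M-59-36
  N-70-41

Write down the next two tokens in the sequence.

For the letter, letters move forward 1 place in the alphabet: J, K, L, M, N → O → P.
Second component goes 26, 37, 48, 59, 70 → 81 → 92 (+11 each step).
For the third component, +5 each step: 21, 26, 31, 36, 41 → 46 → 51.
So the next two tokens are O-81-46 and P-92-51.

O-81-46 then P-92-51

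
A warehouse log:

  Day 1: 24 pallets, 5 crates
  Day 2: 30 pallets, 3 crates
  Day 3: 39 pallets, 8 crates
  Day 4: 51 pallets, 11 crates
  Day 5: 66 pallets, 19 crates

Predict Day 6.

84 pallets, 30 crates

Pallets: differences are 6, 9, 12, … (increasing by 3 each time); 24, 30, 39, 51, 66 → 84.
Crates — each term is the sum of the two before it: 5, 3, 8, 11, 19 → 30.
Putting it together: 84 pallets, 30 crates.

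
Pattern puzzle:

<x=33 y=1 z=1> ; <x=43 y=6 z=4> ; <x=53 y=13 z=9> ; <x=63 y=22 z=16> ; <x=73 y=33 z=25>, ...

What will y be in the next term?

Y: differences are 5, 7, 9, … (increasing by 2 each time); 1, 6, 13, 22, 33 → 46.

46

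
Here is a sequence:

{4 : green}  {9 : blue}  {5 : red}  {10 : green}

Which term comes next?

First part goes 4, 9, 5, 10 → 6 (alternating steps +5, −4, +5, −4, …).
Colour: repeats green → blue → red, so green, blue, red, green → blue.
Combining the parts gives {6 : blue}.

{6 : blue}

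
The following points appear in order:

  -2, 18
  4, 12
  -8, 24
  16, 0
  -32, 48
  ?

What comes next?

64, -48

First entry goes -2, 4, -8, 16, -32 → 64 (×(-2) each step).
Second entry goes 18, 12, 24, 0, 48 → -48 (together with the first entry always sums to 16).
So the next point is 64, -48.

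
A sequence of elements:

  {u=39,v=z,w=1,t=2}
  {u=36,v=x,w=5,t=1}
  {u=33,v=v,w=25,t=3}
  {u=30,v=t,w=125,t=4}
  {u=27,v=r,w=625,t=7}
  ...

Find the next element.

U — −3 each step: 39, 36, 33, 30, 27 → 24.
V — letters move back 2 places in the alphabet: z, x, v, t, r → p.
W: ×5 each step; 1, 5, 25, 125, 625 → 3125.
For the t, each term is the sum of the two before it: 2, 1, 3, 4, 7 → 11.
So the next element is {u=24,v=p,w=3125,t=11}.

{u=24,v=p,w=3125,t=11}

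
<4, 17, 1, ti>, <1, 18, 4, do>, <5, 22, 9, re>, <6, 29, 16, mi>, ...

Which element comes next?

<11, 39, 25, fa>

First slot: each term is the sum of the two before it, so 4, 1, 5, 6 → 11.
Second slot — differences are 1, 4, 7, … (increasing by 3 each time): 17, 18, 22, 29 → 39.
Third slot — perfect squares: 1², 2², 3², …: 1, 4, 9, 16 → 25.
Note: ti, do, re, mi → fa (runs through the solfège scale do→ti).
So the next element is <11, 39, 25, fa>.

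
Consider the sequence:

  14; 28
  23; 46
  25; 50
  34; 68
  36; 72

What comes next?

For the first coordinate, alternating steps +9, +2, +9, +2, …: 14, 23, 25, 34, 36 → 45.
Second coordinate: always 2 × the first coordinate; 28, 46, 50, 68, 72 → 90.
So the next tuple is 45; 90.

45; 90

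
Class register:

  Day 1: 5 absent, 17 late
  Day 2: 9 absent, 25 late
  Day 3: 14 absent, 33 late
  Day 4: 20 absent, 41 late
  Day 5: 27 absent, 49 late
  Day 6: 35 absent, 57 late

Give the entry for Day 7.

44 absent, 65 late

Absent goes 5, 9, 14, 20, 27, 35 → 44 (differences are 4, 5, 6, … (increasing by 1 each time)).
For the late, +8 each step: 17, 25, 33, 41, 49, 57 → 65.
So the next record is 44 absent, 65 late.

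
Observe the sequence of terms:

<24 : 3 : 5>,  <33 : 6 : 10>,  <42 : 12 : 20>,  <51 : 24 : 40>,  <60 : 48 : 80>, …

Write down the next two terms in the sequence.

For the first coordinate, +9 each step: 24, 33, 42, 51, 60 → 69 → 78.
Second coordinate goes 3, 6, 12, 24, 48 → 96 → 192 (×2 each step).
Third coordinate: ×2 each step; 5, 10, 20, 40, 80 → 160 → 320.
Putting the parts together: <69 : 96 : 160> and then <78 : 192 : 320>.

<69 : 96 : 160>, <78 : 192 : 320>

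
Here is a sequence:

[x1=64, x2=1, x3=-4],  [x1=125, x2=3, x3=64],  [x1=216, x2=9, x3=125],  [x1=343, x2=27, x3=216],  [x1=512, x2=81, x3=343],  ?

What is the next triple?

[x1=729, x2=243, x3=512]

X1 — perfect cubes: 4³, 5³, 6³, …: 64, 125, 216, 343, 512 → 729.
X2 goes 1, 3, 9, 27, 81 → 243 (×3 each step).
X3: -4, 64, 125, 216, 343 → 512 (always the previous value of the x1).
Combining the parts gives [x1=729, x2=243, x3=512].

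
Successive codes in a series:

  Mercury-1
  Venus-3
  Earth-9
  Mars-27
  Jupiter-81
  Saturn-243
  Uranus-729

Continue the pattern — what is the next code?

Neptune-2187

Planet — runs through the planets Mercury→Neptune: Mercury, Venus, Earth, Mars, Jupiter, Saturn, Uranus → Neptune.
For the second component, ×3 each step: 1, 3, 9, 27, 81, 243, 729 → 2187.
Combining the parts gives Neptune-2187.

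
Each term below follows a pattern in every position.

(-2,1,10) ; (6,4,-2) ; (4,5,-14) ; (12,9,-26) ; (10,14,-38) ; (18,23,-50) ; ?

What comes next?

First part — alternating steps +8, −2, +8, −2, …: -2, 6, 4, 12, 10, 18 → 16.
Second part — each term is the sum of the two before it: 1, 4, 5, 9, 14, 23 → 37.
Third part goes 10, -2, -14, -26, -38, -50 → -62 (−12 each step).
Putting it together: (16,37,-62).

(16,37,-62)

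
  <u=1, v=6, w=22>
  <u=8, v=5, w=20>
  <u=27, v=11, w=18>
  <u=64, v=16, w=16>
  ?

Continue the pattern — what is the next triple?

U: perfect cubes: 1³, 2³, 3³, …, so 1, 8, 27, 64 → 125.
V — each term is the sum of the two before it: 6, 5, 11, 16 → 27.
W: 22, 20, 18, 16 → 14 (−2 each step).
Putting it together: <u=125, v=27, w=14>.

<u=125, v=27, w=14>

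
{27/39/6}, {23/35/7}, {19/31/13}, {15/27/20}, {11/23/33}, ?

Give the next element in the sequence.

{7/19/53}

First coordinate — −4 each step: 27, 23, 19, 15, 11 → 7.
Second coordinate: −4 each step; 39, 35, 31, 27, 23 → 19.
Third coordinate: each term is the sum of the two before it; 6, 7, 13, 20, 33 → 53.
Putting it together: {7/19/53}.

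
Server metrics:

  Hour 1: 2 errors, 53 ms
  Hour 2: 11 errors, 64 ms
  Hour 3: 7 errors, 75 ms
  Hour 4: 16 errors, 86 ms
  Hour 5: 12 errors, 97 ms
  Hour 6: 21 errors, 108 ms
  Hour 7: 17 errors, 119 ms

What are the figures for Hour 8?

26 errors, 130 ms

Errors: alternating steps +9, −4, +9, −4, …, so 2, 11, 7, 16, 12, 21, 17 → 26.
Ms — +11 each step: 53, 64, 75, 86, 97, 108, 119 → 130.
Putting it together: 26 errors, 130 ms.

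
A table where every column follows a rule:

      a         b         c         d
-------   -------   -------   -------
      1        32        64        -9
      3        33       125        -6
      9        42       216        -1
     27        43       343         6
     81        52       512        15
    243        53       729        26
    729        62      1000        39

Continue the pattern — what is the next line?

Column a: 1, 3, 9, 27, 81, 243, 729 → 2187 (×3 each step).
Column b: 32, 33, 42, 43, 52, 53, 62 → 63 (alternating steps +1, +9, +1, +9, …).
Column c: 64, 125, 216, 343, 512, 729, 1000 → 1331 (perfect cubes: 4³, 5³, 6³, …).
Column d: differences are 3, 5, 7, … (increasing by 2 each time), so -9, -6, -1, 6, 15, 26, 39 → 54.
Putting it together: 2187  63  1331  54.

2187  63  1331  54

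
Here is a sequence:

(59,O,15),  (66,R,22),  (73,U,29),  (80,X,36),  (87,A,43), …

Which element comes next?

(94,D,50)

For the first coordinate, +7 each step: 59, 66, 73, 80, 87 → 94.
Letter goes O, R, U, X, A → D (letters move forward 3 places in the alphabet, wrapping Z→A).
Third coordinate: 15, 22, 29, 36, 43 → 50 (+7 each step).
Putting it together: (94,D,50).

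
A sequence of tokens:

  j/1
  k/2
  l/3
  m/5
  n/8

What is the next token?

o/13

Letter — letters move forward 1 place in the alphabet: j, k, l, m, n → o.
Second component — each term is the sum of the two before it: 1, 2, 3, 5, 8 → 13.
So the next token is o/13.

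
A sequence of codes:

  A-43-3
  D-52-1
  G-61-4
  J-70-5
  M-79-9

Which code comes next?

P-88-14

Letter goes A, D, G, J, M → P (letters move forward 3 places in the alphabet).
Second component: +9 each step, so 43, 52, 61, 70, 79 → 88.
Third component: 3, 1, 4, 5, 9 → 14 (each term is the sum of the two before it).
Putting it together: P-88-14.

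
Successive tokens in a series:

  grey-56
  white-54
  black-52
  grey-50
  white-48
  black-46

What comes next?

grey-44

Shade goes grey, white, black, grey, white, black → grey (repeats grey → white → black).
Second component: 56, 54, 52, 50, 48, 46 → 44 (−2 each step).
Combining the parts gives grey-44.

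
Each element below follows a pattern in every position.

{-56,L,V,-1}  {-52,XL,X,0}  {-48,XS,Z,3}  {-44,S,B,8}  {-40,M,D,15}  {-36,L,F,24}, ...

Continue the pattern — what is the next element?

{-32,XL,H,35}

First value: +4 each step, so -56, -52, -48, -44, -40, -36 → -32.
Size — repeats L → XL → XS → S → M: L, XL, XS, S, M, L → XL.
Letter: V, X, Z, B, D, F → H (letters move forward 2 places in the alphabet, wrapping Z→A).
Fourth value: differences are 1, 3, 5, … (increasing by 2 each time); -1, 0, 3, 8, 15, 24 → 35.
Combining the parts gives {-32,XL,H,35}.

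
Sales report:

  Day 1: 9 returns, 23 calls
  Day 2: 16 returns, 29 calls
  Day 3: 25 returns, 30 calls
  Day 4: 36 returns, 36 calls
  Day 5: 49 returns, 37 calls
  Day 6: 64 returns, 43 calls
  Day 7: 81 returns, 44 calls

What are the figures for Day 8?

For the returns, perfect squares: 3², 4², 5², …: 9, 16, 25, 36, 49, 64, 81 → 100.
Calls goes 23, 29, 30, 36, 37, 43, 44 → 50 (alternating steps +6, +1, +6, +1, …).
So the next record is 100 returns, 50 calls.

100 returns, 50 calls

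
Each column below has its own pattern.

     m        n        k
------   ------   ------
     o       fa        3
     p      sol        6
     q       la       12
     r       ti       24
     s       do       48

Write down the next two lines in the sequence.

For the column m, letters move forward 1 place in the alphabet: o, p, q, r, s → t → u.
For the column n, runs through the solfège scale do→ti: fa, sol, la, ti, do → re → mi.
Column k: ×2 each step, so 3, 6, 12, 24, 48 → 96 → 192.
Putting the parts together: t  re  96 and then u  mi  192.

t  re  96; u  mi  192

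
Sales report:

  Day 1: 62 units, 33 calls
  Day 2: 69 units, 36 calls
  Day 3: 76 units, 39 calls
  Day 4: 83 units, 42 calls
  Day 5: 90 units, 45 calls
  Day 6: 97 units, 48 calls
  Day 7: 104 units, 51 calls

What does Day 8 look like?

Units goes 62, 69, 76, 83, 90, 97, 104 → 111 (+7 each step).
Calls goes 33, 36, 39, 42, 45, 48, 51 → 54 (+3 each step).
So the next row is 111 units, 54 calls.

111 units, 54 calls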